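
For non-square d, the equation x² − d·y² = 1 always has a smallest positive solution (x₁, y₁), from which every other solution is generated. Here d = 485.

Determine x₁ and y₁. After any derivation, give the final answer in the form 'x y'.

969 44

[22; 44] for √485; ℓ=1 ⇒ convergent index 1
i=0: a=22 ⇒ p=22, q=1
i=1: a=44 ⇒ p=969, q=44
fundamental: x₁=969, y₁=44  (since 938961 − 485·1936 = 1)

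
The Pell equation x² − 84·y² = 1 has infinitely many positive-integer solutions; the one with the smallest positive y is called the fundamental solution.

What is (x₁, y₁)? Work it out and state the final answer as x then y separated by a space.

d=84: √d = [9; 6,18] (ℓ=2, even), read p_1/q_1
a_0=9:  p_0=9·1+0=9,  q_0=9·0+1=1
a_1=6:  p_1=6·9+1=55,  q_1=6·1+0=6
→ (55, 6).  Check: 55²=3025, 84·6²=3024, difference 1.

55 6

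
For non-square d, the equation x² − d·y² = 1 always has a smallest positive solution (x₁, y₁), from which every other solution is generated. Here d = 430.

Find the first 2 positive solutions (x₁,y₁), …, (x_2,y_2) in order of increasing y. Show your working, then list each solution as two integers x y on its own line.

2862251 138030
16384961574001 790153011060

√430 → a₀=20, period (1,2,1,3,1,…,2,1,40); ℓ=14 even so k=13
step 0: (20, 1)  from 20·(1,0) + (0,1)
…
step 2: (62, 3)  from 2·(21,1) + (20,1)
step 3: (83, 4)  from 1·(62,3) + (21,1)
step 4: (311, 15)  from 3·(83,4) + (62,3)
…
step 6: (2675, 129)  from 6·(394,19) + (311,15)
step 7: (21794, 1051)  from 8·(2675,129) + (394,19)
step 8: (133439, 6435)  from 6·(21794,1051) + (2675,129)
…
step 12: (2107880, 101651)  from 2·(754371,36379) + (599138,28893)
step 13: (2862251, 138030)  from 1·(2107880,101651) + (754371,36379)
(x₁, y₁) = (2862251, 138030);  2862251² − 430·138030² = 1 ✓
k=2:  x_2 = 2862251·2862251+430·138030·138030 = 16384961574001,  y_2 = 2862251·138030+138030·2862251 = 790153011060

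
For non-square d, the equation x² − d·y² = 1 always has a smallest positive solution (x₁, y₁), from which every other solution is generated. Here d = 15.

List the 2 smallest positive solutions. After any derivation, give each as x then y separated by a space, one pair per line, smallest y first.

d=15: √d = [3; 1,6] (ℓ=2, even), read p_1/q_1
i=0: a=3 ⇒ p=3, q=1
i=1: a=1 ⇒ p=4, q=1
→ (4, 1).  Check: 4²=16, 15·1²=15, difference 1.
k=2:  x_2 = 4·4+15·1·1 = 31,  y_2 = 4·1+1·4 = 8

4 1
31 8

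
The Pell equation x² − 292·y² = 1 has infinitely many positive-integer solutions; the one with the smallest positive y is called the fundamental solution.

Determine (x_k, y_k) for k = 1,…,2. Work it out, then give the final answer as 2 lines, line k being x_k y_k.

2281249 133500
10408194000001 609093483000

[17; 11,2,1,3,8,3,1,2,11,34] for √292; ℓ=10 ⇒ convergent index 9
a_0=17:  p_0=17·1+0=17,  q_0=17·0+1=1
a_1=11:  p_1=11·17+1=188,  q_1=11·1+0=11
a_2=2:  p_2=2·188+17=393,  q_2=2·11+1=23
…
a_4=3:  p_4=3·581+393=2136,  q_4=3·34+23=125
a_5=8:  p_5=8·2136+581=17669,  q_5=8·125+34=1034
a_6=3:  p_6=3·17669+2136=55143,  q_6=3·1034+125=3227
a_7=1:  p_7=1·55143+17669=72812,  q_7=1·3227+1034=4261
a_8=2:  p_8=2·72812+55143=200767,  q_8=2·4261+3227=11749
a_9=11:  p_9=11·200767+72812=2281249,  q_9=11·11749+4261=133500
fundamental: x₁=2281249, y₁=133500  (since 5204097000001 − 292·17822250000 = 1)
(x_2, y_2) = (2281249·2281249 + 292·133500·133500, 2281249·133500 + 133500·2281249) = (10408194000001, 609093483000)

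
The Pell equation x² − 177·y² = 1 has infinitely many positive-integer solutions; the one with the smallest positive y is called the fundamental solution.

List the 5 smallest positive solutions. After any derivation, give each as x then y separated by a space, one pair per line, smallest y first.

[13; 3,3,2,8,2,3,3,26] for √177; ℓ=8 ⇒ convergent index 7
a_0=13:  p_0=13·1+0=13,  q_0=13·0+1=1
a_1=3:  p_1=3·13+1=40,  q_1=3·1+0=3
…
a_3=2:  p_3=2·133+40=306,  q_3=2·10+3=23
a_4=8:  p_4=8·306+133=2581,  q_4=8·23+10=194
…
a_6=3:  p_6=3·5468+2581=18985,  q_6=3·411+194=1427
a_7=3:  p_7=3·18985+5468=62423,  q_7=3·1427+411=4692
fundamental: x₁=62423, y₁=4692  (since 3896630929 − 177·22014864 = 1)
n=2: (62423,4692)∘(62423,4692) = (62423·62423+177·4692·4692, 62423·4692+4692·62423) = (7793261857,585777432)
n=3: (7793261857,585777432)∘(62423,4692) = (62423·7793261857+177·4692·585777432, 62423·585777432+4692·7793261857) = (972957569736599,73131969270780)
n=4: (972957569736599,73131969270780)∘(62423,4692) = (62423·972957569736599+177·4692·73131969270780, 62423·73131969270780+4692·972957569736599) = (121469860743542176897,9130233834994022448)
n=5: (121469860743542176897,9130233834994022448)∘(62423,4692) = (62423·121469860743542176897+177·4692·9130233834994022448, 62423·9130233834994022448+4692·121469860743542176897) = (15165026233415309047146263,1139873173290531757272228)

62423 4692
7793261857 585777432
972957569736599 73131969270780
121469860743542176897 9130233834994022448
15165026233415309047146263 1139873173290531757272228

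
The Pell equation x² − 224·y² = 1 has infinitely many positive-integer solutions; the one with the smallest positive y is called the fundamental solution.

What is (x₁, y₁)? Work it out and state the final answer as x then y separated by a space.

√224 → a₀=14, period (1,28); ℓ=2 even so k=1
a_0=14:  p_0=14·1+0=14,  q_0=14·0+1=1
a_1=1:  p_1=1·14+1=15,  q_1=1·1+0=1
→ (15, 1).  Check: 15²=225, 224·1²=224, difference 1.

15 1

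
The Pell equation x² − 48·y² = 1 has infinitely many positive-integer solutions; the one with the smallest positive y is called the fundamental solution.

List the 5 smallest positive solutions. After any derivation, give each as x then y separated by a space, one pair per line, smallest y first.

√48 = [6; 1,12, …], period ℓ=2 (even) → k=1
k=0  a_k=6  p_k/q_k = 6/1
k=1  a_k=1  p_k/q_k = 7/1
→ (7, 1).  Check: 7²=49, 48·1²=48, difference 1.
(7+1√48)^2 = 97 + 14√48
(7+1√48)^3 = 1351 + 195√48
(7+1√48)^4 = 18817 + 2716√48
(7+1√48)^5 = 262087 + 37829√48

7 1
97 14
1351 195
18817 2716
262087 37829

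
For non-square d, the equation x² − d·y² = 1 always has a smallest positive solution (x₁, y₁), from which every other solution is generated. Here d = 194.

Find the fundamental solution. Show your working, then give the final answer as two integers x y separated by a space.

195 14

d=194: √d = [13; 1,12,1,26] (ℓ=4, even), read p_3/q_3
a_0=13:  p_0=13·1+0=13,  q_0=13·0+1=1
a_1=1:  p_1=1·13+1=14,  q_1=1·1+0=1
a_2=12:  p_2=12·14+13=181,  q_2=12·1+1=13
a_3=1:  p_3=1·181+14=195,  q_3=1·13+1=14
→ (195, 14).  Check: 195²=38025, 194·14²=38024, difference 1.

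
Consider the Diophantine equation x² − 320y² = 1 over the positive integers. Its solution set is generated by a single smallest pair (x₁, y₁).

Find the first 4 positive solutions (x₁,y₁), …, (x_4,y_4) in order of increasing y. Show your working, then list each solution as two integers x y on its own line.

161 9
51841 2898
16692641 933147
5374978561 300470436

√320 → a₀=17, period (1,7,1,34); ℓ=4 even so k=3
step 0: (17, 1)  from 17·(1,0) + (0,1)
step 1: (18, 1)  from 1·(17,1) + (1,0)
step 2: (143, 8)  from 7·(18,1) + (17,1)
step 3: (161, 9)  from 1·(143,8) + (18,1)
→ (161, 9).  Check: 161²=25921, 320·9²=25920, difference 1.
(161+9√320)^2 = 51841 + 2898√320
(161+9√320)^3 = 16692641 + 933147√320
(161+9√320)^4 = 5374978561 + 300470436√320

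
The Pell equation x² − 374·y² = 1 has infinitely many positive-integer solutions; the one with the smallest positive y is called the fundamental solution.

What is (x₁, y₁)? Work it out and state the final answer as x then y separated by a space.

√374 → a₀=19, period (2,1,18,1,2,38); ℓ=6 even so k=5
step 0: (19, 1)  from 19·(1,0) + (0,1)
step 1: (39, 2)  from 2·(19,1) + (1,0)
…
step 3: (1083, 56)  from 18·(58,3) + (39,2)
step 4: (1141, 59)  from 1·(1083,56) + (58,3)
step 5: (3365, 174)  from 2·(1141,59) + (1083,56)
fundamental: x₁=3365, y₁=174  (since 11323225 − 374·30276 = 1)

3365 174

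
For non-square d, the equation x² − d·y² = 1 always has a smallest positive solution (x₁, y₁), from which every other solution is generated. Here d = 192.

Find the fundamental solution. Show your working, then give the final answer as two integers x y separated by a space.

97 7

d=192: √d = [13; 1,5,1,26] (ℓ=4, even), read p_3/q_3
a_0=13:  p_0=13·1+0=13,  q_0=13·0+1=1
a_1=1:  p_1=1·13+1=14,  q_1=1·1+0=1
a_2=5:  p_2=5·14+13=83,  q_2=5·1+1=6
a_3=1:  p_3=1·83+14=97,  q_3=1·6+1=7
→ (97, 7).  Check: 97²=9409, 192·7²=9408, difference 1.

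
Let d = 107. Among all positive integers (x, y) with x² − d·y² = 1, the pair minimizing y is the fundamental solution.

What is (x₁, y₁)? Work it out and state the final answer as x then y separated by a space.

√107 → a₀=10, period (2,1,9,1,2,20); ℓ=6 even so k=5
step 0: (10, 1)  from 10·(1,0) + (0,1)
step 1: (21, 2)  from 2·(10,1) + (1,0)
step 2: (31, 3)  from 1·(21,2) + (10,1)
step 3: (300, 29)  from 9·(31,3) + (21,2)
step 4: (331, 32)  from 1·(300,29) + (31,3)
step 5: (962, 93)  from 2·(331,32) + (300,29)
(x₁, y₁) = (962, 93);  962² − 107·93² = 1 ✓

962 93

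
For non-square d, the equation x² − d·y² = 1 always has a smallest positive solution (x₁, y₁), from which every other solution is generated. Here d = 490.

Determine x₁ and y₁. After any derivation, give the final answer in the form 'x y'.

1039681 46968

[22; 7,2,1,4,4,4,1,2,7,44] for √490; ℓ=10 ⇒ convergent index 9
i=0: a=22 ⇒ p=22, q=1
i=1: a=7 ⇒ p=155, q=7
i=2: a=2 ⇒ p=332, q=15
…
i=4: a=4 ⇒ p=2280, q=103
i=5: a=4 ⇒ p=9607, q=434
…
i=8: a=2 ⇒ p=141338, q=6385
i=9: a=7 ⇒ p=1039681, q=46968
→ (1039681, 46968).  Check: 1039681²=1080936581761, 490·46968²=1080936581760, difference 1.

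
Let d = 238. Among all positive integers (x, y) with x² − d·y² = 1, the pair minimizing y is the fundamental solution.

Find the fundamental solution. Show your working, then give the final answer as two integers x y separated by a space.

11663 756

d=238: √d = [15; 2,2,1,14,1,2,2,30] (ℓ=8, even), read p_7/q_7
k=0  a_k=15  p_k/q_k = 15/1
…
k=3  a_k=1  p_k/q_k = 108/7
k=4  a_k=14  p_k/q_k = 1589/103
k=5  a_k=1  p_k/q_k = 1697/110
k=6  a_k=2  p_k/q_k = 4983/323
k=7  a_k=2  p_k/q_k = 11663/756
fundamental: x₁=11663, y₁=756  (since 136025569 − 238·571536 = 1)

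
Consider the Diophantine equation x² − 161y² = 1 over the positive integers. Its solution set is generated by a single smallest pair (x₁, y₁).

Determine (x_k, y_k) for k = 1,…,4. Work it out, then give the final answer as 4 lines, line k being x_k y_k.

d=161: √d = [12; 1,2,4,1,2,1,4,2,1,24] (ℓ=10, even), read p_9/q_9
step 0: (12, 1)  from 12·(1,0) + (0,1)
…
step 2: (38, 3)  from 2·(13,1) + (12,1)
…
step 5: (571, 45)  from 2·(203,16) + (165,13)
…
step 8: (8108, 639)  from 2·(3667,289) + (774,61)
step 9: (11775, 928)  from 1·(8108,639) + (3667,289)
fundamental: x₁=11775, y₁=928  (since 138650625 − 161·861184 = 1)
(x_2, y_2) = (11775·11775 + 161·928·928, 11775·928 + 928·11775) = (277301249, 21854400)
(x_3, y_3) = (11775·277301249 + 161·928·21854400, 11775·21854400 + 928·277301249) = (6530444402175, 514671119072)
(x_4, y_4) = (11775·6530444402175 + 161·928·514671119072, 11775·514671119072 + 928·6530444402175) = (153791965393920001, 12120504832291200)

11775 928
277301249 21854400
6530444402175 514671119072
153791965393920001 12120504832291200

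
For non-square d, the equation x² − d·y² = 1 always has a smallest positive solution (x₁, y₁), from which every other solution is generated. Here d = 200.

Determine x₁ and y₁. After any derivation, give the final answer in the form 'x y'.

99 7

d=200: √d = [14; 7,28] (ℓ=2, even), read p_1/q_1
step 0: (14, 1)  from 14·(1,0) + (0,1)
step 1: (99, 7)  from 7·(14,1) + (1,0)
→ (99, 7).  Check: 99²=9801, 200·7²=9800, difference 1.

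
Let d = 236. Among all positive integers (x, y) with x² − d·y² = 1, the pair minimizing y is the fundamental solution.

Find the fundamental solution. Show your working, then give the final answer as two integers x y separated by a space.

561799 36570

√236 = [15; 2,1,3,5,1,6,1,5,3,1,2,30, …], period ℓ=12 (even) → k=11
step 0: (15, 1)  from 15·(1,0) + (0,1)
step 1: (31, 2)  from 2·(15,1) + (1,0)
step 2: (46, 3)  from 1·(31,2) + (15,1)
…
step 4: (891, 58)  from 5·(169,11) + (46,3)
step 5: (1060, 69)  from 1·(891,58) + (169,11)
step 6: (7251, 472)  from 6·(1060,69) + (891,58)
step 7: (8311, 541)  from 1·(7251,472) + (1060,69)
…
step 9: (154729, 10072)  from 3·(48806,3177) + (8311,541)
step 10: (203535, 13249)  from 1·(154729,10072) + (48806,3177)
step 11: (561799, 36570)  from 2·(203535,13249) + (154729,10072)
(x₁, y₁) = (561799, 36570);  561799² − 236·36570² = 1 ✓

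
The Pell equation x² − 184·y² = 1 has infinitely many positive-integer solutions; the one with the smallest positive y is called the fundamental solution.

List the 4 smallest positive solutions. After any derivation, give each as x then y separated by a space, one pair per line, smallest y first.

d=184: √d = [13; 1,1,3,2,1,2,1,2,3,1,1,26] (ℓ=12, even), read p_11/q_11
a_0=13:  p_0=13·1+0=13,  q_0=13·0+1=1
a_1=1:  p_1=1·13+1=14,  q_1=1·1+0=1
…
a_4=2:  p_4=2·95+27=217,  q_4=2·7+2=16
…
a_8=2:  p_8=2·1153+841=3147,  q_8=2·85+62=232
a_9=3:  p_9=3·3147+1153=10594,  q_9=3·232+85=781
a_10=1:  p_10=1·10594+3147=13741,  q_10=1·781+232=1013
a_11=1:  p_11=1·13741+10594=24335,  q_11=1·1013+781=1794
fundamental: x₁=24335, y₁=1794  (since 592192225 − 184·3218436 = 1)
(24335+1794√184)^2 = 1184384449 + 87313980√184
(24335+1794√184)^3 = 57643991108495 + 4249571404806√184
(24335+1794√184)^4 = 2805533046066067201 + 206826640184594040√184

24335 1794
1184384449 87313980
57643991108495 4249571404806
2805533046066067201 206826640184594040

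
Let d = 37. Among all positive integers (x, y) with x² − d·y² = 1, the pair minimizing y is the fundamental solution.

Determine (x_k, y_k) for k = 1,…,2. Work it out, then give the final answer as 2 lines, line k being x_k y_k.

√37 → a₀=6, period (12); ℓ=1 odd so k=1
step 0: (6, 1)  from 6·(1,0) + (0,1)
step 1: (73, 12)  from 12·(6,1) + (1,0)
fundamental: x₁=73, y₁=12  (since 5329 − 37·144 = 1)
n=2: (73,12)∘(73,12) = (73·73+37·12·12, 73·12+12·73) = (10657,1752)

73 12
10657 1752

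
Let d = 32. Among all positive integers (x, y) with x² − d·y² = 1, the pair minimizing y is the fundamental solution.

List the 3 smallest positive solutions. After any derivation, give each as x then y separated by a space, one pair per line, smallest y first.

d=32: √d = [5; 1,1,1,10] (ℓ=4, even), read p_3/q_3
step 0: (5, 1)  from 5·(1,0) + (0,1)
…
step 2: (11, 2)  from 1·(6,1) + (5,1)
step 3: (17, 3)  from 1·(11,2) + (6,1)
(x₁, y₁) = (17, 3);  17² − 32·3² = 1 ✓
k=2:  x_2 = 17·17+32·3·3 = 577,  y_2 = 17·3+3·17 = 102
k=3:  x_3 = 17·577+32·3·102 = 19601,  y_3 = 17·102+3·577 = 3465

17 3
577 102
19601 3465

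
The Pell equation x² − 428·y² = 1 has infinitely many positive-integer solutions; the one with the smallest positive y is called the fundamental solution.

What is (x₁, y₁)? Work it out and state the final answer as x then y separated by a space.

1850887 89466

√428 = [20; 1,2,4,1,5,10,5,1,4,2,1,40, …], period ℓ=12 (even) → k=11
a_0=20:  p_0=20·1+0=20,  q_0=20·0+1=1
a_1=1:  p_1=1·20+1=21,  q_1=1·1+0=1
a_2=2:  p_2=2·21+20=62,  q_2=2·1+1=3
a_3=4:  p_3=4·62+21=269,  q_3=4·3+1=13
…
a_6=10:  p_6=10·1924+331=19571,  q_6=10·93+16=946
…
a_9=4:  p_9=4·119350+99779=577179,  q_9=4·5769+4823=27899
a_10=2:  p_10=2·577179+119350=1273708,  q_10=2·27899+5769=61567
a_11=1:  p_11=1·1273708+577179=1850887,  q_11=1·61567+27899=89466
(x₁, y₁) = (1850887, 89466);  1850887² − 428·89466² = 1 ✓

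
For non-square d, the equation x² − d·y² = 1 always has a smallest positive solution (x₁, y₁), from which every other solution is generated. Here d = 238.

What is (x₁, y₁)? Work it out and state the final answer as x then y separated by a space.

11663 756

[15; 2,2,1,14,1,2,2,30] for √238; ℓ=8 ⇒ convergent index 7
step 0: (15, 1)  from 15·(1,0) + (0,1)
…
step 2: (77, 5)  from 2·(31,2) + (15,1)
…
step 5: (1697, 110)  from 1·(1589,103) + (108,7)
step 6: (4983, 323)  from 2·(1697,110) + (1589,103)
step 7: (11663, 756)  from 2·(4983,323) + (1697,110)
fundamental: x₁=11663, y₁=756  (since 136025569 − 238·571536 = 1)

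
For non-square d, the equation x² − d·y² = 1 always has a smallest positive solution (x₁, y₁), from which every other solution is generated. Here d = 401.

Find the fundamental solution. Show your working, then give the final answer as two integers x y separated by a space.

801 40

√401 = [20; 40, …], period ℓ=1 (odd) → k=1
k=0  a_k=20  p_k/q_k = 20/1
k=1  a_k=40  p_k/q_k = 801/40
(x₁, y₁) = (801, 40);  801² − 401·40² = 1 ✓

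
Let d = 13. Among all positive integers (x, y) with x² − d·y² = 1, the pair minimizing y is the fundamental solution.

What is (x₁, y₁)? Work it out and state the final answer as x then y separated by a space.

[3; 1,1,1,1,6] for √13; ℓ=5 ⇒ convergent index 9
step 0: (3, 1)  from 3·(1,0) + (0,1)
step 1: (4, 1)  from 1·(3,1) + (1,0)
step 2: (7, 2)  from 1·(4,1) + (3,1)
step 3: (11, 3)  from 1·(7,2) + (4,1)
step 4: (18, 5)  from 1·(11,3) + (7,2)
…
step 6: (137, 38)  from 1·(119,33) + (18,5)
step 7: (256, 71)  from 1·(137,38) + (119,33)
step 8: (393, 109)  from 1·(256,71) + (137,38)
step 9: (649, 180)  from 1·(393,109) + (256,71)
(x₁, y₁) = (649, 180);  649² − 13·180² = 1 ✓

649 180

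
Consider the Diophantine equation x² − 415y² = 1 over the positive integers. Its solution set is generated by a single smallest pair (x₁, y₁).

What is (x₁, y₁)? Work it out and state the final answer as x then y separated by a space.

d=415: √d = [20; 2,1,2,4,6,…,1,2,40] (ℓ=16, even), read p_15/q_15
a_0=20:  p_0=20·1+0=20,  q_0=20·0+1=1
a_1=2:  p_1=2·20+1=41,  q_1=2·1+0=2
a_2=1:  p_2=1·41+20=61,  q_2=1·2+1=3
a_3=2:  p_3=2·61+41=163,  q_3=2·3+2=8
…
a_5=6:  p_5=6·713+163=4441,  q_5=6·35+8=218
a_6=1:  p_6=1·4441+713=5154,  q_6=1·218+35=253
…
a_10=1:  p_10=1·43534+33939=77473,  q_10=1·2137+1666=3803
a_11=6:  p_11=6·77473+43534=508372,  q_11=6·3803+2137=24955
a_12=4:  p_12=4·508372+77473=2110961,  q_12=4·24955+3803=103623
a_13=2:  p_13=2·2110961+508372=4730294,  q_13=2·103623+24955=232201
a_14=1:  p_14=1·4730294+2110961=6841255,  q_14=1·232201+103623=335824
a_15=2:  p_15=2·6841255+4730294=18412804,  q_15=2·335824+232201=903849
(x₁, y₁) = (18412804, 903849);  18412804² − 415·903849² = 1 ✓

18412804 903849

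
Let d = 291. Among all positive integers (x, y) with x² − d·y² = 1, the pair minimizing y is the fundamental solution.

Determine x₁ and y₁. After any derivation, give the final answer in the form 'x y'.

√291 = [17; 17,34, …], period ℓ=2 (even) → k=1
step 0: (17, 1)  from 17·(1,0) + (0,1)
step 1: (290, 17)  from 17·(17,1) + (1,0)
fundamental: x₁=290, y₁=17  (since 84100 − 291·289 = 1)

290 17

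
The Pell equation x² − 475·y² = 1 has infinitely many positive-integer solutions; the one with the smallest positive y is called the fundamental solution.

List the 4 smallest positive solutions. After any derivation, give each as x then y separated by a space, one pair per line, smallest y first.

√475 → a₀=21, period (1,3,1,6,2,6,1,3,1,42); ℓ=10 even so k=9
a_0=21:  p_0=21·1+0=21,  q_0=21·0+1=1
a_1=1:  p_1=1·21+1=22,  q_1=1·1+0=1
…
a_3=1:  p_3=1·87+22=109,  q_3=1·4+1=5
…
a_5=2:  p_5=2·741+109=1591,  q_5=2·34+5=73
…
a_8=3:  p_8=3·11878+10287=45921,  q_8=3·545+472=2107
a_9=1:  p_9=1·45921+11878=57799,  q_9=1·2107+545=2652
fundamental: x₁=57799, y₁=2652  (since 3340724401 − 475·7033104 = 1)
(57799+2652√475)^2 = 6681448801 + 306565896√475
(57799+2652√475)^3 = 772362118440199 + 35438404443156√475
(57799+2652√475)^4 = 89283516160768675201 + 4096608676513381392√475

57799 2652
6681448801 306565896
772362118440199 35438404443156
89283516160768675201 4096608676513381392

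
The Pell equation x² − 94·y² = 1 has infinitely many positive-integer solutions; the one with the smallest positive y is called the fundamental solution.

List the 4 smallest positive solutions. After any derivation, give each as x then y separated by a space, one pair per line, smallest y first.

√94 → a₀=9, period (1,2,3,1,1,…,2,1,18); ℓ=16 even so k=15
a_0=9:  p_0=9·1+0=9,  q_0=9·0+1=1
…
a_2=2:  p_2=2·10+9=29,  q_2=2·1+1=3
…
a_5=1:  p_5=1·126+97=223,  q_5=1·13+10=23
a_6=5:  p_6=5·223+126=1241,  q_6=5·23+13=128
a_7=1:  p_7=1·1241+223=1464,  q_7=1·128+23=151
a_8=8:  p_8=8·1464+1241=12953,  q_8=8·151+128=1336
a_9=1:  p_9=1·12953+1464=14417,  q_9=1·1336+151=1487
…
a_11=1:  p_11=1·85038+14417=99455,  q_11=1·8771+1487=10258
…
a_13=3:  p_13=3·184493+99455=652934,  q_13=3·19029+10258=67345
a_14=2:  p_14=2·652934+184493=1490361,  q_14=2·67345+19029=153719
a_15=1:  p_15=1·1490361+652934=2143295,  q_15=1·153719+67345=221064
fundamental: x₁=2143295, y₁=221064  (since 4593713457025 − 94·48869292096 = 1)
(2143295+221064√94)^2 = 9187426914049 + 947610731760√94
(2143295+221064√94)^3 = 39382732335491159615 + 4062018686654877336√94
(2143295+221064√94)^4 = 168817626601983862467148801 + 17412208682026983028992480√94

2143295 221064
9187426914049 947610731760
39382732335491159615 4062018686654877336
168817626601983862467148801 17412208682026983028992480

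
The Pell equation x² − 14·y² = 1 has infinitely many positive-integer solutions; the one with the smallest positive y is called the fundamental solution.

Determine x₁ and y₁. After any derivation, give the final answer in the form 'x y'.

15 4

√14 = [3; 1,2,1,6, …], period ℓ=4 (even) → k=3
k=0  a_k=3  p_k/q_k = 3/1
k=1  a_k=1  p_k/q_k = 4/1
k=2  a_k=2  p_k/q_k = 11/3
k=3  a_k=1  p_k/q_k = 15/4
(x₁, y₁) = (15, 4);  15² − 14·4² = 1 ✓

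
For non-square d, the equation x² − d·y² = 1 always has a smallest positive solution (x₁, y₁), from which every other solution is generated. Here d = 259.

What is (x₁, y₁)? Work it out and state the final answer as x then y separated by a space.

d=259: √d = [16; 10,1,2,3,4,3,2,1,10,32] (ℓ=10, even), read p_9/q_9
i=0: a=16 ⇒ p=16, q=1
i=1: a=10 ⇒ p=161, q=10
i=2: a=1 ⇒ p=177, q=11
i=3: a=2 ⇒ p=515, q=32
…
i=5: a=4 ⇒ p=7403, q=460
i=6: a=3 ⇒ p=23931, q=1487
i=7: a=2 ⇒ p=55265, q=3434
i=8: a=1 ⇒ p=79196, q=4921
i=9: a=10 ⇒ p=847225, q=52644
(x₁, y₁) = (847225, 52644);  847225² − 259·52644² = 1 ✓

847225 52644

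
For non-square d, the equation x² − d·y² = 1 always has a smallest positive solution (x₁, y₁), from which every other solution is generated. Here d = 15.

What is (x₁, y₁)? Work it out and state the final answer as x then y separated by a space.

d=15: √d = [3; 1,6] (ℓ=2, even), read p_1/q_1
k=0  a_k=3  p_k/q_k = 3/1
k=1  a_k=1  p_k/q_k = 4/1
fundamental: x₁=4, y₁=1  (since 16 − 15·1 = 1)

4 1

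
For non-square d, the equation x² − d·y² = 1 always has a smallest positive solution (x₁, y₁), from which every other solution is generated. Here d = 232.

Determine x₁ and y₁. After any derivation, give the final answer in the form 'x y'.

√232 → a₀=15, period (4,3,7,3,4,30); ℓ=6 even so k=5
step 0: (15, 1)  from 15·(1,0) + (0,1)
…
step 4: (4539, 298)  from 3·(1447,95) + (198,13)
step 5: (19603, 1287)  from 4·(4539,298) + (1447,95)
→ (19603, 1287).  Check: 19603²=384277609, 232·1287²=384277608, difference 1.

19603 1287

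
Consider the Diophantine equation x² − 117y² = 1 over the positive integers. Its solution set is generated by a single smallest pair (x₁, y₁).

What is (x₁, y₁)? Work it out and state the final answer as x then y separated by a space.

649 60

d=117: √d = [10; 1,4,2,4,1,20] (ℓ=6, even), read p_5/q_5
k=0  a_k=10  p_k/q_k = 10/1
…
k=2  a_k=4  p_k/q_k = 54/5
…
k=4  a_k=4  p_k/q_k = 530/49
k=5  a_k=1  p_k/q_k = 649/60
fundamental: x₁=649, y₁=60  (since 421201 − 117·3600 = 1)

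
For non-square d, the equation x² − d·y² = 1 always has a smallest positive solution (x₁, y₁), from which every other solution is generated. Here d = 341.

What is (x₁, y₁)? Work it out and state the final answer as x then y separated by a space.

[18; 2,6,1,8,2,…,6,2,36] for √341; ℓ=14 ⇒ convergent index 13
i=0: a=18 ⇒ p=18, q=1
…
i=2: a=6 ⇒ p=240, q=13
…
i=4: a=8 ⇒ p=2456, q=133
…
i=8: a=1 ⇒ p=28124, q=1523
…
i=10: a=8 ⇒ p=641940, q=34763
i=11: a=1 ⇒ p=718667, q=38918
i=12: a=6 ⇒ p=4953942, q=268271
i=13: a=2 ⇒ p=10626551, q=575460
→ (10626551, 575460).  Check: 10626551²=112923586155601, 341·575460²=112923586155600, difference 1.

10626551 575460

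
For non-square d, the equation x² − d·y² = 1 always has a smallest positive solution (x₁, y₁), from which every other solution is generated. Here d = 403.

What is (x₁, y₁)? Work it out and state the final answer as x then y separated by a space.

669878 33369

d=403: √d = [20; 13,2,1,3,1,3,1,2,13,40] (ℓ=10, even), read p_9/q_9
step 0: (20, 1)  from 20·(1,0) + (0,1)
…
step 2: (542, 27)  from 2·(261,13) + (20,1)
…
step 4: (2951, 147)  from 3·(803,40) + (542,27)
step 5: (3754, 187)  from 1·(2951,147) + (803,40)
…
step 7: (17967, 895)  from 1·(14213,708) + (3754,187)
step 8: (50147, 2498)  from 2·(17967,895) + (14213,708)
step 9: (669878, 33369)  from 13·(50147,2498) + (17967,895)
(x₁, y₁) = (669878, 33369);  669878² − 403·33369² = 1 ✓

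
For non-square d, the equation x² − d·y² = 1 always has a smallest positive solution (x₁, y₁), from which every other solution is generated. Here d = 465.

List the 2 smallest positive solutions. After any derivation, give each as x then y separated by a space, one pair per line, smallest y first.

[21; 1,1,3,2,2,2,3,1,1,42] for √465; ℓ=10 ⇒ convergent index 9
i=0: a=21 ⇒ p=21, q=1
i=1: a=1 ⇒ p=22, q=1
i=2: a=1 ⇒ p=43, q=2
…
i=5: a=2 ⇒ p=841, q=39
i=6: a=2 ⇒ p=2027, q=94
…
i=8: a=1 ⇒ p=8949, q=415
i=9: a=1 ⇒ p=15871, q=736
fundamental: x₁=15871, y₁=736  (since 251888641 − 465·541696 = 1)
(x_2, y_2) = (15871·15871 + 465·736·736, 15871·736 + 736·15871) = (503777281, 23362112)

15871 736
503777281 23362112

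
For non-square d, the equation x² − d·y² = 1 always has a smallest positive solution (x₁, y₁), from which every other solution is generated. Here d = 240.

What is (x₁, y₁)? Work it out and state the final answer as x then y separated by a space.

31 2

d=240: √d = [15; 2,30] (ℓ=2, even), read p_1/q_1
k=0  a_k=15  p_k/q_k = 15/1
k=1  a_k=2  p_k/q_k = 31/2
(x₁, y₁) = (31, 2);  31² − 240·2² = 1 ✓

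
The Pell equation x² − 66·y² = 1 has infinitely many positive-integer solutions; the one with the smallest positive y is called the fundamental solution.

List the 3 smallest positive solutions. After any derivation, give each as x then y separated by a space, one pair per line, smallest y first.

65 8
8449 1040
1098305 135192

√66 = [8; 8,16, …], period ℓ=2 (even) → k=1
k=0  a_k=8  p_k/q_k = 8/1
k=1  a_k=8  p_k/q_k = 65/8
fundamental: x₁=65, y₁=8  (since 4225 − 66·64 = 1)
k=2:  x_2 = 65·65+66·8·8 = 8449,  y_2 = 65·8+8·65 = 1040
k=3:  x_3 = 65·8449+66·8·1040 = 1098305,  y_3 = 65·1040+8·8449 = 135192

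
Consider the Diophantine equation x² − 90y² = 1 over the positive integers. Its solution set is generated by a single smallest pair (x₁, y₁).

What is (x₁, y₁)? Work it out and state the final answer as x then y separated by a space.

19 2

√90 → a₀=9, period (2,18); ℓ=2 even so k=1
a_0=9:  p_0=9·1+0=9,  q_0=9·0+1=1
a_1=2:  p_1=2·9+1=19,  q_1=2·1+0=2
→ (19, 2).  Check: 19²=361, 90·2²=360, difference 1.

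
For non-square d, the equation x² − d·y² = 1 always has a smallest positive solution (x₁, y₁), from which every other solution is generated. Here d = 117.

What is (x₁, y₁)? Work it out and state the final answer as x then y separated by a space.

√117 → a₀=10, period (1,4,2,4,1,20); ℓ=6 even so k=5
k=0  a_k=10  p_k/q_k = 10/1
…
k=3  a_k=2  p_k/q_k = 119/11
k=4  a_k=4  p_k/q_k = 530/49
k=5  a_k=1  p_k/q_k = 649/60
→ (649, 60).  Check: 649²=421201, 117·60²=421200, difference 1.

649 60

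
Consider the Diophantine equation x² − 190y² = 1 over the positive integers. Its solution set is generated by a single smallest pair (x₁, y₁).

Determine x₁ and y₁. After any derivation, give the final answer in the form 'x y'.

52021 3774

√190 → a₀=13, period (1,3,1,1,1,…,3,1,26); ℓ=14 even so k=13
step 0: (13, 1)  from 13·(1,0) + (0,1)
step 1: (14, 1)  from 1·(13,1) + (1,0)
step 2: (55, 4)  from 3·(14,1) + (13,1)
step 3: (69, 5)  from 1·(55,4) + (14,1)
step 4: (124, 9)  from 1·(69,5) + (55,4)
…
step 6: (510, 37)  from 2·(193,14) + (124,9)
…
step 8: (2936, 213)  from 2·(1213,88) + (510,37)
…
step 10: (7085, 514)  from 1·(4149,301) + (2936,213)
…
step 12: (40787, 2959)  from 3·(11234,815) + (7085,514)
step 13: (52021, 3774)  from 1·(40787,2959) + (11234,815)
(x₁, y₁) = (52021, 3774);  52021² − 190·3774² = 1 ✓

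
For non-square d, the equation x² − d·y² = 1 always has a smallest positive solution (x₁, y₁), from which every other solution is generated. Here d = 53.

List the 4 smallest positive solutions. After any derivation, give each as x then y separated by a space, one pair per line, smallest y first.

66249 9100
8777860001 1205731800
1163048894346249 159757052027300
154101652394311440001 21167489878307463600

d=53: √d = [7; 3,1,1,3,14] (ℓ=5, odd), read p_9/q_9
a_0=7:  p_0=7·1+0=7,  q_0=7·0+1=1
a_1=3:  p_1=3·7+1=22,  q_1=3·1+0=3
a_2=1:  p_2=1·22+7=29,  q_2=1·3+1=4
…
a_5=14:  p_5=14·182+51=2599,  q_5=14·25+7=357
a_6=3:  p_6=3·2599+182=7979,  q_6=3·357+25=1096
…
a_8=1:  p_8=1·10578+7979=18557,  q_8=1·1453+1096=2549
a_9=3:  p_9=3·18557+10578=66249,  q_9=3·2549+1453=9100
fundamental: x₁=66249, y₁=9100  (since 4388930001 − 53·82810000 = 1)
(x_2, y_2) = (66249·66249 + 53·9100·9100, 66249·9100 + 9100·66249) = (8777860001, 1205731800)
(x_3, y_3) = (66249·8777860001 + 53·9100·1205731800, 66249·1205731800 + 9100·8777860001) = (1163048894346249, 159757052027300)
(x_4, y_4) = (66249·1163048894346249 + 53·9100·159757052027300, 66249·159757052027300 + 9100·1163048894346249) = (154101652394311440001, 21167489878307463600)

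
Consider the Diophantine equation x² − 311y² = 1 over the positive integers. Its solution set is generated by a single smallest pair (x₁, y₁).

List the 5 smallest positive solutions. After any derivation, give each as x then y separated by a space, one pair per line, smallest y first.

16883880 957397
570130807708799 32329152120720
19252040283316857636360 1091683049815963029803
650098275797375082487964044801 36863691222253451430108430560
21952362553539551163393489436611779400 1244804277907160115380508441163715797

[17; 1,1,1,2,1,…,1,1,34] for √311; ℓ=16 ⇒ convergent index 15
i=0: a=17 ⇒ p=17, q=1
…
i=5: a=1 ⇒ p=194, q=11
…
i=7: a=3 ⇒ p=4109, q=233
i=8: a=17 ⇒ p=71158, q=4035
…
i=10: a=6 ⇒ p=1376656, q=78063
…
i=12: a=2 ⇒ p=4565134, q=258865
i=13: a=1 ⇒ p=6159373, q=349266
i=14: a=1 ⇒ p=10724507, q=608131
i=15: a=1 ⇒ p=16883880, q=957397
(x₁, y₁) = (16883880, 957397);  16883880² − 311·957397² = 1 ✓
(16883880+957397√311)^2 = 570130807708799 + 32329152120720√311
(16883880+957397√311)^3 = 19252040283316857636360 + 1091683049815963029803√311
(16883880+957397√311)^4 = 650098275797375082487964044801 + 36863691222253451430108430560√311
(16883880+957397√311)^5 = 21952362553539551163393489436611779400 + 1244804277907160115380508441163715797√311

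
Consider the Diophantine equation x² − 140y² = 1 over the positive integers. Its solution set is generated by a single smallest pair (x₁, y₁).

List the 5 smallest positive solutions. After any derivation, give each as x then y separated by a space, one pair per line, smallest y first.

71 6
10081 852
1431431 120978
203253121 17178024
28860511751 2439158430

√140 = [11; 1,4,1,22, …], period ℓ=4 (even) → k=3
i=0: a=11 ⇒ p=11, q=1
i=1: a=1 ⇒ p=12, q=1
i=2: a=4 ⇒ p=59, q=5
i=3: a=1 ⇒ p=71, q=6
fundamental: x₁=71, y₁=6  (since 5041 − 140·36 = 1)
(71+6√140)^2 = 10081 + 852√140
(71+6√140)^3 = 1431431 + 120978√140
(71+6√140)^4 = 203253121 + 17178024√140
(71+6√140)^5 = 28860511751 + 2439158430√140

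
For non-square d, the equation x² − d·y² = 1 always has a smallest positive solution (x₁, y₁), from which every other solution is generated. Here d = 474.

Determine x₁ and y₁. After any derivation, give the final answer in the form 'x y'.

193549 8890

√474 = [21; 1,3,2,1,1,…,3,1,42, …], period ℓ=14 (even) → k=13
a_0=21:  p_0=21·1+0=21,  q_0=21·0+1=1
a_1=1:  p_1=1·21+1=22,  q_1=1·1+0=1
a_2=3:  p_2=3·22+21=87,  q_2=3·1+1=4
a_3=2:  p_3=2·87+22=196,  q_3=2·4+1=9
a_4=1:  p_4=1·196+87=283,  q_4=1·9+4=13
a_5=1:  p_5=1·283+196=479,  q_5=1·13+9=22
a_6=1:  p_6=1·479+283=762,  q_6=1·22+13=35
…
a_8=1:  p_8=1·5051+762=5813,  q_8=1·232+35=267
a_9=1:  p_9=1·5813+5051=10864,  q_9=1·267+232=499
a_10=1:  p_10=1·10864+5813=16677,  q_10=1·499+267=766
a_11=2:  p_11=2·16677+10864=44218,  q_11=2·766+499=2031
a_12=3:  p_12=3·44218+16677=149331,  q_12=3·2031+766=6859
a_13=1:  p_13=1·149331+44218=193549,  q_13=1·6859+2031=8890
(x₁, y₁) = (193549, 8890);  193549² − 474·8890² = 1 ✓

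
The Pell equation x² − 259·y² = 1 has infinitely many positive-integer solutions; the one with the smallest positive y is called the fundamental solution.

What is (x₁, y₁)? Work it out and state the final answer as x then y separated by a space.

√259 → a₀=16, period (10,1,2,3,4,3,2,1,10,32); ℓ=10 even so k=9
i=0: a=16 ⇒ p=16, q=1
…
i=2: a=1 ⇒ p=177, q=11
…
i=4: a=3 ⇒ p=1722, q=107
…
i=8: a=1 ⇒ p=79196, q=4921
i=9: a=10 ⇒ p=847225, q=52644
(x₁, y₁) = (847225, 52644);  847225² − 259·52644² = 1 ✓

847225 52644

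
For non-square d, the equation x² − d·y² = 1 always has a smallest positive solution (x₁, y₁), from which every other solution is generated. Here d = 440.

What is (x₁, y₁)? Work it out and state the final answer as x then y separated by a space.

√440 = [20; 1,40, …], period ℓ=2 (even) → k=1
k=0  a_k=20  p_k/q_k = 20/1
k=1  a_k=1  p_k/q_k = 21/1
(x₁, y₁) = (21, 1);  21² − 440·1² = 1 ✓

21 1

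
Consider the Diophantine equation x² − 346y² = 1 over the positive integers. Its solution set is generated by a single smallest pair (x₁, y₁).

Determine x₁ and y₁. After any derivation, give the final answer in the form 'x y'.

17299 930

d=346: √d = [18; 1,1,1,1,36] (ℓ=5, odd), read p_9/q_9
a_0=18:  p_0=18·1+0=18,  q_0=18·0+1=1
a_1=1:  p_1=1·18+1=19,  q_1=1·1+0=1
…
a_4=1:  p_4=1·56+37=93,  q_4=1·3+2=5
…
a_6=1:  p_6=1·3404+93=3497,  q_6=1·183+5=188
a_7=1:  p_7=1·3497+3404=6901,  q_7=1·188+183=371
a_8=1:  p_8=1·6901+3497=10398,  q_8=1·371+188=559
a_9=1:  p_9=1·10398+6901=17299,  q_9=1·559+371=930
fundamental: x₁=17299, y₁=930  (since 299255401 − 346·864900 = 1)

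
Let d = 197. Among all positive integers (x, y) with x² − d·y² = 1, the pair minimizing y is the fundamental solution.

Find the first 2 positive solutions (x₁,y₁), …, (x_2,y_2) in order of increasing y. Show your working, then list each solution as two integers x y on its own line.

393 28
308897 22008

√197 = [14; 28, …], period ℓ=1 (odd) → k=1
step 0: (14, 1)  from 14·(1,0) + (0,1)
step 1: (393, 28)  from 28·(14,1) + (1,0)
fundamental: x₁=393, y₁=28  (since 154449 − 197·784 = 1)
(393+28√197)^2 = 308897 + 22008√197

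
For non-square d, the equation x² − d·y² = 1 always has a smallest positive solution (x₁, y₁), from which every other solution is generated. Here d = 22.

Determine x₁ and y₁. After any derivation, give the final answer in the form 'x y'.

d=22: √d = [4; 1,2,4,2,1,8] (ℓ=6, even), read p_5/q_5
k=0  a_k=4  p_k/q_k = 4/1
…
k=4  a_k=2  p_k/q_k = 136/29
k=5  a_k=1  p_k/q_k = 197/42
→ (197, 42).  Check: 197²=38809, 22·42²=38808, difference 1.

197 42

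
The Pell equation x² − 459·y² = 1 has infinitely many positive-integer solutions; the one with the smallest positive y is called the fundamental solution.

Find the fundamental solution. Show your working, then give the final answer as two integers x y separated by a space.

499850 23331

d=459: √d = [21; 2,2,1,4,21,4,1,2,2,42] (ℓ=10, even), read p_9/q_9
k=0  a_k=21  p_k/q_k = 21/1
k=1  a_k=2  p_k/q_k = 43/2
k=2  a_k=2  p_k/q_k = 107/5
k=3  a_k=1  p_k/q_k = 150/7
k=4  a_k=4  p_k/q_k = 707/33
…
k=6  a_k=4  p_k/q_k = 60695/2833
k=7  a_k=1  p_k/q_k = 75692/3533
k=8  a_k=2  p_k/q_k = 212079/9899
k=9  a_k=2  p_k/q_k = 499850/23331
fundamental: x₁=499850, y₁=23331  (since 249850022500 − 459·544335561 = 1)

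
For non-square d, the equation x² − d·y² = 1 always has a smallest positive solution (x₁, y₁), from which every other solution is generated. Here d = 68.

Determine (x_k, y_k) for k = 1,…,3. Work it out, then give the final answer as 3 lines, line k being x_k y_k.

√68 = [8; 4,16, …], period ℓ=2 (even) → k=1
i=0: a=8 ⇒ p=8, q=1
i=1: a=4 ⇒ p=33, q=4
(x₁, y₁) = (33, 4);  33² − 68·4² = 1 ✓
(x_2, y_2) = (33·33 + 68·4·4, 33·4 + 4·33) = (2177, 264)
(x_3, y_3) = (33·2177 + 68·4·264, 33·264 + 4·2177) = (143649, 17420)

33 4
2177 264
143649 17420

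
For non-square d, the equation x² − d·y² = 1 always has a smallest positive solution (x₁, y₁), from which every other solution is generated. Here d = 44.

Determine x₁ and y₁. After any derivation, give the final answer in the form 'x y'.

199 30

√44 → a₀=6, period (1,1,1,2,1,1,1,12); ℓ=8 even so k=7
i=0: a=6 ⇒ p=6, q=1
…
i=2: a=1 ⇒ p=13, q=2
…
i=4: a=2 ⇒ p=53, q=8
i=5: a=1 ⇒ p=73, q=11
i=6: a=1 ⇒ p=126, q=19
i=7: a=1 ⇒ p=199, q=30
→ (199, 30).  Check: 199²=39601, 44·30²=39600, difference 1.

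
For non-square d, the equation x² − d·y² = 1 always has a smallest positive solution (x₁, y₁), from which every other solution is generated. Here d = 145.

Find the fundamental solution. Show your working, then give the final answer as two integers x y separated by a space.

289 24

√145 → a₀=12, period (24); ℓ=1 odd so k=1
step 0: (12, 1)  from 12·(1,0) + (0,1)
step 1: (289, 24)  from 24·(12,1) + (1,0)
fundamental: x₁=289, y₁=24  (since 83521 − 145·576 = 1)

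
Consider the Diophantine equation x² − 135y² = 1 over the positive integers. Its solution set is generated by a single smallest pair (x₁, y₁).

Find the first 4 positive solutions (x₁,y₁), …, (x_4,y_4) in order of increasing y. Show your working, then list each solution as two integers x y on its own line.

√135 → a₀=11, period (1,1,1,1,1,1,1,22); ℓ=8 even so k=7
a_0=11:  p_0=11·1+0=11,  q_0=11·0+1=1
…
a_2=1:  p_2=1·12+11=23,  q_2=1·1+1=2
…
a_6=1:  p_6=1·93+58=151,  q_6=1·8+5=13
a_7=1:  p_7=1·151+93=244,  q_7=1·13+8=21
fundamental: x₁=244, y₁=21  (since 59536 − 135·441 = 1)
k=2:  x_2 = 244·244+135·21·21 = 119071,  y_2 = 244·21+21·244 = 10248
k=3:  x_3 = 244·119071+135·21·10248 = 58106404,  y_3 = 244·10248+21·119071 = 5001003
k=4:  x_4 = 244·58106404+135·21·5001003 = 28355806081,  y_4 = 244·5001003+21·58106404 = 2440479216

244 21
119071 10248
58106404 5001003
28355806081 2440479216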